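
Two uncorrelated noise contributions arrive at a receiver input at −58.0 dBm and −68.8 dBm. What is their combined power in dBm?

Convert to linear, add, convert back:
P₁ = 1.58×10⁻⁹ W, P₂ = 1.32×10⁻¹⁰ W
P_tot = 1.72×10⁻⁹ W → 10 log₁₀(P_tot / 10⁻³) = −57.7 dBm

−57.7 dBm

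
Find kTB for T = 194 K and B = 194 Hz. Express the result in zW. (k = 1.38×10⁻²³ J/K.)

519 zW

P_n = kTB = 1.38×10⁻²³ × 194 × 1.94×10² = 5.19×10⁻¹⁹ W = 519 zW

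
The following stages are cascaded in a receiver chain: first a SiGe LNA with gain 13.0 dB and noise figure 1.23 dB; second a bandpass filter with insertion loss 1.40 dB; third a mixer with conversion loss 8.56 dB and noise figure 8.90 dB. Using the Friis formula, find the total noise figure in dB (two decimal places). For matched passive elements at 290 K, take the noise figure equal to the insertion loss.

Convert to linear (a loss of L dB is a gain of −L dB): F_i = 10^(NF_i/10), G_i = 10^(G_i,dB/10)
  Stage 1: F_1 = 10^(1.23/10) = 1.327, G_1 = 10^(13.0/10) = 19.95
  Stage 2: F_2 = 10^(1.40/10) = 1.380, G_2 = 10^(−1.40/10) = 0.7244
  Stage 3: F_3 = 10^(8.90/10) = 7.762, G_3 = 10^(−8.56/10) = 0.1393
Friis cascade:
  F = 1.327 + (1.380 − 1)/19.95 + (7.762 − 1)/14.45 = 1.814
NF = 10 log₁₀(1.814) = 2.59 dB

2.59 dB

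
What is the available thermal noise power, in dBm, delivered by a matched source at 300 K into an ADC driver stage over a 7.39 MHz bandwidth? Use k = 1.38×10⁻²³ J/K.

P_n = kTB = 1.38×10⁻²³ × 300 × 7.39×10⁶ = 3.06×10⁻¹⁴ W
In dBm: 10 log₁₀(3.06×10⁻¹⁴ / 10⁻³) = −105.1 dBm

−105.1 dBm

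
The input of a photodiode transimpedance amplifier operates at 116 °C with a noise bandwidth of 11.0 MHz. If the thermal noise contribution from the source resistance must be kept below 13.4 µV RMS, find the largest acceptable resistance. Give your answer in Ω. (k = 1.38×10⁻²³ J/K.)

T = 116 °C + 273.15 = 389.15 K
Johnson–Nyquist: V_n = √(4kTRB) ⇒ R = V_n² / (4kTB)
4kTB = 4 × 1.38×10⁻²³ × 389.15 × 1.10×10⁷ = 2.36×10⁻¹³
R = (1.34×10⁻⁵)² / 2.36×10⁻¹³ = 7.60×10² Ω = 760 Ω

760 Ω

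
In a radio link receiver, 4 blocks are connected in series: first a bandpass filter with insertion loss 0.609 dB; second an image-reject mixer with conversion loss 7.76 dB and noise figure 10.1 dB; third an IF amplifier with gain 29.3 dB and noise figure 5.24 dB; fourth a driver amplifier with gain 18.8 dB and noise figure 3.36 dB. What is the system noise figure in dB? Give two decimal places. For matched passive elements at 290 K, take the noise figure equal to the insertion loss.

14.45 dB

Convert to linear (a loss of L dB is a gain of −L dB): F_i = 10^(NF_i/10), G_i = 10^(G_i,dB/10)
  Stage 1: F_1 = 10^(0.609/10) = 1.151, G_1 = 10^(−0.609/10) = 0.8692
  Stage 2: F_2 = 10^(10.1/10) = 10.23, G_2 = 10^(−7.76/10) = 0.1675
  Stage 3: F_3 = 10^(5.24/10) = 3.342, G_3 = 10^(29.3/10) = 851.1
  Stage 4: F_4 = 10^(3.36/10) = 2.168, G_4 = 10^(18.8/10) = 75.86
Friis cascade:
  F = 1.151 + (10.23 − 1)/0.8692 + (3.342 − 1)/0.1456 + (2.168 − 1)/123.9 = 27.87
NF = 10 log₁₀(27.87) = 14.45 dB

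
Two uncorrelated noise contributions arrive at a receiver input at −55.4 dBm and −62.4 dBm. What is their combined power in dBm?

−54.6 dBm

Convert to linear, add, convert back:
P₁ = 2.88×10⁻⁹ W, P₂ = 5.75×10⁻¹⁰ W
P_tot = 3.46×10⁻⁹ W → 10 log₁₀(P_tot / 10⁻³) = −54.6 dBm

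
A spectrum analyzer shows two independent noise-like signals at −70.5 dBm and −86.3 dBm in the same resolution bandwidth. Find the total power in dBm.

−70.4 dBm

Convert to linear, add, convert back:
P₁ = 8.91×10⁻¹¹ W, P₂ = 2.34×10⁻¹² W
P_tot = 9.15×10⁻¹¹ W → 10 log₁₀(P_tot / 10⁻³) = −70.4 dBm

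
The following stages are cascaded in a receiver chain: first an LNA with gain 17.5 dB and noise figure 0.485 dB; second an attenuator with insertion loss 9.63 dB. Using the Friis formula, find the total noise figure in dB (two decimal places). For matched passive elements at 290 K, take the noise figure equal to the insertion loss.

Convert to linear (a loss of L dB is a gain of −L dB): F_i = 10^(NF_i/10), G_i = 10^(G_i,dB/10)
  Stage 1: F_1 = 10^(0.485/10) = 1.118, G_1 = 10^(17.5/10) = 56.23
  Stage 2: F_2 = 10^(9.63/10) = 9.183, G_2 = 10^(−9.63/10) = 0.1089
Friis cascade:
  F = 1.118 + (9.183 − 1)/56.23 = 1.264
NF = 10 log₁₀(1.264) = 1.02 dB

1.02 dB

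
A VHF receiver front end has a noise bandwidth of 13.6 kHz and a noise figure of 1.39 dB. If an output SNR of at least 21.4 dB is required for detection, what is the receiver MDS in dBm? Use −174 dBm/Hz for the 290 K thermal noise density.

Sensitivity = −174 + 10 log₁₀(B) + NF + SNR_min
= −174 + 41.34 + 1.39 + 21.4
= −109.87 dBm → −109.9 dBm

−109.9 dBm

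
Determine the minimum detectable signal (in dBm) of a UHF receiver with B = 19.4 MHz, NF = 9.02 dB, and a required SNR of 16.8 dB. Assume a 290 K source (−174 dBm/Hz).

−75.3 dBm

Sensitivity = −174 + 10 log₁₀(B) + NF + SNR_min
= −174 + 72.88 + 9.02 + 16.8
= −75.30 dBm → −75.3 dBm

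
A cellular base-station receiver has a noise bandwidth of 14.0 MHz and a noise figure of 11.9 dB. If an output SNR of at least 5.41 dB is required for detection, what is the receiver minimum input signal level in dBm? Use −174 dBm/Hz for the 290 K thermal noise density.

−85.2 dBm

Sensitivity = −174 + 10 log₁₀(B) + NF + SNR_min
= −174 + 71.46 + 11.9 + 5.41
= −85.23 dBm → −85.2 dBm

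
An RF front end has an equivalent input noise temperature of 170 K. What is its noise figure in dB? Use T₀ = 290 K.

F = 1 + T_e/T₀ = 1 + 170/290 = 1.58621
NF = 10 log₁₀(1.58621) = 2.00 dB

2.00 dB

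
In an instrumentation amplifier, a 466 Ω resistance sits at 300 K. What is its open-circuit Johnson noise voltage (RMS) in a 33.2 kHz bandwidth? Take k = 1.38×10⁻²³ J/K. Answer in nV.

V_n = √(4kTRB)
4kTRB = 4 × 1.38×10⁻²³ × 300 × 4.66×10² × 3.32×10⁴ = 2.56×10⁻¹³ V²
V_n = √(2.56×10⁻¹³) = 5.06×10⁻⁷ V = 506 nV

506 nV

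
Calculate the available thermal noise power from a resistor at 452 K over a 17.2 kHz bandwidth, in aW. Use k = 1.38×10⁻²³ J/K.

P_n = kTB = 1.38×10⁻²³ × 452 × 1.72×10⁴ = 1.07×10⁻¹⁶ W = 107 aW

107 aW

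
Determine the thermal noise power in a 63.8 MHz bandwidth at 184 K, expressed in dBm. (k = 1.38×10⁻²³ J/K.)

P_n = kTB = 1.38×10⁻²³ × 184 × 6.38×10⁷ = 1.62×10⁻¹³ W
In dBm: 10 log₁₀(1.62×10⁻¹³ / 10⁻³) = −97.9 dBm

−97.9 dBm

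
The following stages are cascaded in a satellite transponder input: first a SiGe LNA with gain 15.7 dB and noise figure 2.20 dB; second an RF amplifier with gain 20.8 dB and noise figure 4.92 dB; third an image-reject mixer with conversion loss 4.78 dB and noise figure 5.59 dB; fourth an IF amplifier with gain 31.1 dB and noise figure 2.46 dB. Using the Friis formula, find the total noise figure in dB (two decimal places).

2.35 dB

Convert to linear (a loss of L dB is a gain of −L dB): F_i = 10^(NF_i/10), G_i = 10^(G_i,dB/10)
  Stage 1: F_1 = 10^(2.20/10) = 1.660, G_1 = 10^(15.7/10) = 37.15
  Stage 2: F_2 = 10^(4.92/10) = 3.105, G_2 = 10^(20.8/10) = 120.2
  Stage 3: F_3 = 10^(5.59/10) = 3.622, G_3 = 10^(−4.78/10) = 0.3327
  Stage 4: F_4 = 10^(2.46/10) = 1.762, G_4 = 10^(31.1/10) = 1288
Friis cascade:
  F = 1.660 + (3.105 − 1)/37.15 + (3.622 − 1)/4467 + (1.762 − 1)/1486 = 1.717
NF = 10 log₁₀(1.717) = 2.35 dB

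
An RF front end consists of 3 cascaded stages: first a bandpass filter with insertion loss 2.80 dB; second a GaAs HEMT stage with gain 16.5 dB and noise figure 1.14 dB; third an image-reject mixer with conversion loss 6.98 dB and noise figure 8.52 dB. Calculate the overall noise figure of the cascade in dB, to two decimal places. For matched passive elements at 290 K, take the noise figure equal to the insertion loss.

4.37 dB

Convert to linear (a loss of L dB is a gain of −L dB): F_i = 10^(NF_i/10), G_i = 10^(G_i,dB/10)
  Stage 1: F_1 = 10^(2.80/10) = 1.905, G_1 = 10^(−2.80/10) = 0.5248
  Stage 2: F_2 = 10^(1.14/10) = 1.300, G_2 = 10^(16.5/10) = 44.67
  Stage 3: F_3 = 10^(8.52/10) = 7.112, G_3 = 10^(−6.98/10) = 0.2004
Friis cascade:
  F = 1.905 + (1.300 − 1)/0.5248 + (7.112 − 1)/23.44 = 2.738
NF = 10 log₁₀(2.738) = 4.37 dB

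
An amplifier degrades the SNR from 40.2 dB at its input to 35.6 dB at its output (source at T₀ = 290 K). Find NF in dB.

4.6 dB

NF (dB) = SNR_in(dB) − SNR_out(dB) when the source is at T₀
NF = 40.2 − 35.6 = 4.6 dB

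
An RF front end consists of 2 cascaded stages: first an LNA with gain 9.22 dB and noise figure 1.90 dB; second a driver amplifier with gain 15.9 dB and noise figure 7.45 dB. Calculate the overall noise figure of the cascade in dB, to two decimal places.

3.21 dB

Convert to linear (a loss of L dB is a gain of −L dB): F_i = 10^(NF_i/10), G_i = 10^(G_i,dB/10)
  Stage 1: F_1 = 10^(1.90/10) = 1.549, G_1 = 10^(9.22/10) = 8.356
  Stage 2: F_2 = 10^(7.45/10) = 5.559, G_2 = 10^(15.9/10) = 38.90
Friis cascade:
  F = 1.549 + (5.559 − 1)/8.356 = 2.094
NF = 10 log₁₀(2.094) = 3.21 dB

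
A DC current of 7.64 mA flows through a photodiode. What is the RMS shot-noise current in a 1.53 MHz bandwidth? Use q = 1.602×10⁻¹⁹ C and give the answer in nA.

I_n = √(2qI·B)
2qI·B = 2 × 1.602×10⁻¹⁹ × 7.64×10⁻³ × 1.53×10⁶ = 3.75×10⁻¹⁵ A²
I_n = √(3.75×10⁻¹⁵) = 6.12×10⁻⁸ A = 61.2 nA

61.2 nA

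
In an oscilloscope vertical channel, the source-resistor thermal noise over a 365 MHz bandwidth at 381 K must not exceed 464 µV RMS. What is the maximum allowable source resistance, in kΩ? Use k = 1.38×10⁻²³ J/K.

28.0 kΩ

Johnson–Nyquist: V_n = √(4kTRB) ⇒ R = V_n² / (4kTB)
4kTB = 4 × 1.38×10⁻²³ × 381 × 3.65×10⁸ = 7.68×10⁻¹²
R = (4.64×10⁻⁴)² / 7.68×10⁻¹² = 2.80×10⁴ Ω = 28.0 kΩ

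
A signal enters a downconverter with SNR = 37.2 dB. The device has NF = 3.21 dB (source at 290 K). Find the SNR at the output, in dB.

By definition F = SNR_in/SNR_out, so in dB: SNR_out = SNR_in − NF
SNR_out = 37.2 − 3.21 = 33.99 dB

33.99 dB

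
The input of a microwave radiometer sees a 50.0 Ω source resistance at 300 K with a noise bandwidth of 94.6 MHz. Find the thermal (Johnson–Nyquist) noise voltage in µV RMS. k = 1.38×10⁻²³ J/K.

8.85 µV

V_n = √(4kTRB)
4kTRB = 4 × 1.38×10⁻²³ × 300 × 5.00×10¹ × 9.46×10⁷ = 7.83×10⁻¹¹ V²
V_n = √(7.83×10⁻¹¹) = 8.85×10⁻⁶ V = 8.85 µV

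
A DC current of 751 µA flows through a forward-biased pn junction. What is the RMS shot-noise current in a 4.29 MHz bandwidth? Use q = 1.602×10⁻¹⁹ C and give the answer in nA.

I_n = √(2qI·B)
2qI·B = 2 × 1.602×10⁻¹⁹ × 7.51×10⁻⁴ × 4.29×10⁶ = 1.03×10⁻¹⁵ A²
I_n = √(1.03×10⁻¹⁵) = 3.21×10⁻⁸ A = 32.1 nA

32.1 nA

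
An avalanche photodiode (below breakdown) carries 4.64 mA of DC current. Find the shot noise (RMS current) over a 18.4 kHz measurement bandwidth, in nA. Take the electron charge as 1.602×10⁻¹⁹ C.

I_n = √(2qI·B)
2qI·B = 2 × 1.602×10⁻¹⁹ × 4.64×10⁻³ × 1.84×10⁴ = 2.74×10⁻¹⁷ A²
I_n = √(2.74×10⁻¹⁷) = 5.23×10⁻⁹ A = 5.23 nA

5.23 nA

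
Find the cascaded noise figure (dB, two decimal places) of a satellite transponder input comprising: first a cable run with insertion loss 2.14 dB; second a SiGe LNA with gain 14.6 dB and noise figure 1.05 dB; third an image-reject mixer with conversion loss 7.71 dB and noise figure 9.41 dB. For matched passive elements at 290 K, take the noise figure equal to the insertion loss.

4.02 dB

Convert to linear (a loss of L dB is a gain of −L dB): F_i = 10^(NF_i/10), G_i = 10^(G_i,dB/10)
  Stage 1: F_1 = 10^(2.14/10) = 1.637, G_1 = 10^(−2.14/10) = 0.6109
  Stage 2: F_2 = 10^(1.05/10) = 1.274, G_2 = 10^(14.6/10) = 28.84
  Stage 3: F_3 = 10^(9.41/10) = 8.730, G_3 = 10^(−7.71/10) = 0.1694
Friis cascade:
  F = 1.637 + (1.274 − 1)/0.6109 + (8.730 − 1)/17.62 = 2.523
NF = 10 log₁₀(2.523) = 4.02 dB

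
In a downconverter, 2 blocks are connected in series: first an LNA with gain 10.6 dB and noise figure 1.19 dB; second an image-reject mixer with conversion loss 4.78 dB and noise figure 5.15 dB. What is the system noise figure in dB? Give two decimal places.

1.80 dB

Convert to linear (a loss of L dB is a gain of −L dB): F_i = 10^(NF_i/10), G_i = 10^(G_i,dB/10)
  Stage 1: F_1 = 10^(1.19/10) = 1.315, G_1 = 10^(10.6/10) = 11.48
  Stage 2: F_2 = 10^(5.15/10) = 3.273, G_2 = 10^(−4.78/10) = 0.3327
Friis cascade:
  F = 1.315 + (3.273 − 1)/11.48 = 1.513
NF = 10 log₁₀(1.513) = 1.80 dB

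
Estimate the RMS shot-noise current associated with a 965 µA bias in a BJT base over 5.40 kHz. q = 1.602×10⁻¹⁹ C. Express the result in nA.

1.29 nA

I_n = √(2qI·B)
2qI·B = 2 × 1.602×10⁻¹⁹ × 9.65×10⁻⁴ × 5.40×10³ = 1.67×10⁻¹⁸ A²
I_n = √(1.67×10⁻¹⁸) = 1.29×10⁻⁹ A = 1.29 nA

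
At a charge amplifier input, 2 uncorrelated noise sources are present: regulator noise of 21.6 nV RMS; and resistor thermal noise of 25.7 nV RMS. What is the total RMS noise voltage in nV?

Uncorrelated sources add in power (mean-square): V_tot = √(ΣV_i²)
V_tot = √[(2.16×10⁻⁸)² + (2.57×10⁻⁸)²] = 3.36×10⁻⁸ V = 33.6 nV

33.6 nV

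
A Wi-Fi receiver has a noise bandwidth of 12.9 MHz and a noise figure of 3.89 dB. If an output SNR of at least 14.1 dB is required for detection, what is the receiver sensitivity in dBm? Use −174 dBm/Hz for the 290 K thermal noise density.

Sensitivity = −174 + 10 log₁₀(B) + NF + SNR_min
= −174 + 71.11 + 3.89 + 14.1
= −84.90 dBm → −84.9 dBm

−84.9 dBm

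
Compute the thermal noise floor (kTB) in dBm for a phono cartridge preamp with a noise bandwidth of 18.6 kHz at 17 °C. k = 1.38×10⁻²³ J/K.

−131.3 dBm

T = 17 °C + 273.15 = 290.15 K
P_n = kTB = 1.38×10⁻²³ × 290.15 × 1.86×10⁴ = 7.45×10⁻¹⁷ W
In dBm: 10 log₁₀(7.45×10⁻¹⁷ / 10⁻³) = −131.3 dBm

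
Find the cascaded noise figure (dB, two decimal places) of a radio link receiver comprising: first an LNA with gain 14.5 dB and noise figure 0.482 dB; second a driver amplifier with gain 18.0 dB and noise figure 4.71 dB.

Convert to linear (a loss of L dB is a gain of −L dB): F_i = 10^(NF_i/10), G_i = 10^(G_i,dB/10)
  Stage 1: F_1 = 10^(0.482/10) = 1.117, G_1 = 10^(14.5/10) = 28.18
  Stage 2: F_2 = 10^(4.71/10) = 2.958, G_2 = 10^(18.0/10) = 63.10
Friis cascade:
  F = 1.117 + (2.958 − 1)/28.18 = 1.187
NF = 10 log₁₀(1.187) = 0.74 dB

0.74 dB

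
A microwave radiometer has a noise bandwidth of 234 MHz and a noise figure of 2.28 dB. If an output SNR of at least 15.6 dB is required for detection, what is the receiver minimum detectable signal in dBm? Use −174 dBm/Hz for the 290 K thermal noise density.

Sensitivity = −174 + 10 log₁₀(B) + NF + SNR_min
= −174 + 83.69 + 2.28 + 15.6
= −72.43 dBm → −72.4 dBm

−72.4 dBm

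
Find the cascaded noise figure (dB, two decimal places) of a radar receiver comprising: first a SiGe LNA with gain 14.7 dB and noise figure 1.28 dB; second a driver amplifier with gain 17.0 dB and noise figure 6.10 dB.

1.60 dB

Convert to linear (a loss of L dB is a gain of −L dB): F_i = 10^(NF_i/10), G_i = 10^(G_i,dB/10)
  Stage 1: F_1 = 10^(1.28/10) = 1.343, G_1 = 10^(14.7/10) = 29.51
  Stage 2: F_2 = 10^(6.10/10) = 4.074, G_2 = 10^(17.0/10) = 50.12
Friis cascade:
  F = 1.343 + (4.074 − 1)/29.51 = 1.447
NF = 10 log₁₀(1.447) = 1.60 dB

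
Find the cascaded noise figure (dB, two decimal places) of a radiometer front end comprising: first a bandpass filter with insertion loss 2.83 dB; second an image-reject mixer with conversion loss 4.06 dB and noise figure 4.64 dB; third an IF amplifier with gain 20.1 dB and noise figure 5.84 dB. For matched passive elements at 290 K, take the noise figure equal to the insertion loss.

12.89 dB

Convert to linear (a loss of L dB is a gain of −L dB): F_i = 10^(NF_i/10), G_i = 10^(G_i,dB/10)
  Stage 1: F_1 = 10^(2.83/10) = 1.919, G_1 = 10^(−2.83/10) = 0.5212
  Stage 2: F_2 = 10^(4.64/10) = 2.911, G_2 = 10^(−4.06/10) = 0.3926
  Stage 3: F_3 = 10^(5.84/10) = 3.837, G_3 = 10^(20.1/10) = 102.3
Friis cascade:
  F = 1.919 + (2.911 − 1)/0.5212 + (3.837 − 1)/0.2046 = 19.45
NF = 10 log₁₀(19.45) = 12.89 dB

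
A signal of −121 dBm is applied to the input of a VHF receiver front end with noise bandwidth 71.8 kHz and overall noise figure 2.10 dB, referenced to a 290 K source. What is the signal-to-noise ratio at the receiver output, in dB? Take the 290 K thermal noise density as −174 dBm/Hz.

2.3 dB

Noise floor: N = −174 + 10 log₁₀(B) + NF
10 log₁₀(7.18×10⁴) = 48.56 dB
N = −174 + 48.56 + 2.10 = −123.34 dBm
SNR = P_sig − N = −121 − (−123.34) = 2.34 dB → 2.3 dB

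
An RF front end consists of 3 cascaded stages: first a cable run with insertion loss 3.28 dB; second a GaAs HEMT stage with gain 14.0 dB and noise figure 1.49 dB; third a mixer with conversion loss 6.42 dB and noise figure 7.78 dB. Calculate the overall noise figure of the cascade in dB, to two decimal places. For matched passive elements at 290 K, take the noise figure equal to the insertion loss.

5.34 dB

Convert to linear (a loss of L dB is a gain of −L dB): F_i = 10^(NF_i/10), G_i = 10^(G_i,dB/10)
  Stage 1: F_1 = 10^(3.28/10) = 2.128, G_1 = 10^(−3.28/10) = 0.4699
  Stage 2: F_2 = 10^(1.49/10) = 1.409, G_2 = 10^(14.0/10) = 25.12
  Stage 3: F_3 = 10^(7.78/10) = 5.998, G_3 = 10^(−6.42/10) = 0.2280
Friis cascade:
  F = 2.128 + (1.409 − 1)/0.4699 + (5.998 − 1)/11.80 = 3.423
NF = 10 log₁₀(3.423) = 5.34 dB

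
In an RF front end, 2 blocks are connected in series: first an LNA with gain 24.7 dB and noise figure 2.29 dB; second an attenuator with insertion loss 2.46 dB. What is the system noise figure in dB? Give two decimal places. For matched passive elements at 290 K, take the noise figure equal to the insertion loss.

2.30 dB

Convert to linear (a loss of L dB is a gain of −L dB): F_i = 10^(NF_i/10), G_i = 10^(G_i,dB/10)
  Stage 1: F_1 = 10^(2.29/10) = 1.694, G_1 = 10^(24.7/10) = 295.1
  Stage 2: F_2 = 10^(2.46/10) = 1.762, G_2 = 10^(−2.46/10) = 0.5675
Friis cascade:
  F = 1.694 + (1.762 − 1)/295.1 = 1.697
NF = 10 log₁₀(1.697) = 2.30 dB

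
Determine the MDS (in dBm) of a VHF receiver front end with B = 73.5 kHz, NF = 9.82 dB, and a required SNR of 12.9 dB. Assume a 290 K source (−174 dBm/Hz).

−102.6 dBm

Sensitivity = −174 + 10 log₁₀(B) + NF + SNR_min
= −174 + 48.66 + 9.82 + 12.9
= −102.62 dBm → −102.6 dBm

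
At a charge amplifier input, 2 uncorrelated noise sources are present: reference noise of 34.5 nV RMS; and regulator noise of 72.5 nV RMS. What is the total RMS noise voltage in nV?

80.3 nV

Uncorrelated sources add in power (mean-square): V_tot = √(ΣV_i²)
V_tot = √[(3.45×10⁻⁸)² + (7.25×10⁻⁸)²] = 8.03×10⁻⁸ V = 80.3 nV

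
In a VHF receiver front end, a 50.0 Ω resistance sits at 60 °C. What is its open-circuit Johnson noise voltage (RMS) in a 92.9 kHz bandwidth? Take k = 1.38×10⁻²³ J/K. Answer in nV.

T = 60 °C + 273.15 = 333.15 K
V_n = √(4kTRB)
4kTRB = 4 × 1.38×10⁻²³ × 333.15 × 5.00×10¹ × 9.29×10⁴ = 8.54×10⁻¹⁴ V²
V_n = √(8.54×10⁻¹⁴) = 2.92×10⁻⁷ V = 292 nV

292 nV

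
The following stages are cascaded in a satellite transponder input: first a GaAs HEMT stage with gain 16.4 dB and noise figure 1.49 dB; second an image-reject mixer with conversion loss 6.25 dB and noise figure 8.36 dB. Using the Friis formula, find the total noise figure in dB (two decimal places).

Convert to linear (a loss of L dB is a gain of −L dB): F_i = 10^(NF_i/10), G_i = 10^(G_i,dB/10)
  Stage 1: F_1 = 10^(1.49/10) = 1.409, G_1 = 10^(16.4/10) = 43.65
  Stage 2: F_2 = 10^(8.36/10) = 6.855, G_2 = 10^(−6.25/10) = 0.2371
Friis cascade:
  F = 1.409 + (6.855 − 1)/43.65 = 1.543
NF = 10 log₁₀(1.543) = 1.88 dB

1.88 dB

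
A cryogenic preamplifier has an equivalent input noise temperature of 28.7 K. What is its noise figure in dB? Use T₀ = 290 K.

F = 1 + T_e/T₀ = 1 + 28.7/290 = 1.09897
NF = 10 log₁₀(1.09897) = 0.410 dB

0.410 dB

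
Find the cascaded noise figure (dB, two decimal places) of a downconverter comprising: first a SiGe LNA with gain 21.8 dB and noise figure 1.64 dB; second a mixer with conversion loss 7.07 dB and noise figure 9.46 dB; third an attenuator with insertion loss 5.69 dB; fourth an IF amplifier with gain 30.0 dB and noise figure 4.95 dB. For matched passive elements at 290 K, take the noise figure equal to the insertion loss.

2.71 dB

Convert to linear (a loss of L dB is a gain of −L dB): F_i = 10^(NF_i/10), G_i = 10^(G_i,dB/10)
  Stage 1: F_1 = 10^(1.64/10) = 1.459, G_1 = 10^(21.8/10) = 151.4
  Stage 2: F_2 = 10^(9.46/10) = 8.831, G_2 = 10^(−7.07/10) = 0.1963
  Stage 3: F_3 = 10^(5.69/10) = 3.707, G_3 = 10^(−5.69/10) = 0.2698
  Stage 4: F_4 = 10^(4.95/10) = 3.126, G_4 = 10^(30.0/10) = 1000
Friis cascade:
  F = 1.459 + (8.831 − 1)/151.4 + (3.707 − 1)/29.72 + (3.126 − 1)/8.017 = 1.867
NF = 10 log₁₀(1.867) = 2.71 dB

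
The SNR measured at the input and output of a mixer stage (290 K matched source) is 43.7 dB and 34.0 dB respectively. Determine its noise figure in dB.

NF (dB) = SNR_in(dB) − SNR_out(dB) when the source is at T₀
NF = 43.7 − 34.0 = 9.7 dB

9.7 dB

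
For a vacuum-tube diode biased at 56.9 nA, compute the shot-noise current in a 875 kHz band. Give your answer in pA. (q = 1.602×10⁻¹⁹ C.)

I_n = √(2qI·B)
2qI·B = 2 × 1.602×10⁻¹⁹ × 5.69×10⁻⁸ × 8.75×10⁵ = 1.60×10⁻²⁰ A²
I_n = √(1.60×10⁻²⁰) = 1.26×10⁻¹⁰ A = 126 pA

126 pA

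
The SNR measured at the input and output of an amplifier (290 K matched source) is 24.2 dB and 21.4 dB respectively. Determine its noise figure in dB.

2.8 dB

NF (dB) = SNR_in(dB) − SNR_out(dB) when the source is at T₀
NF = 24.2 − 21.4 = 2.8 dB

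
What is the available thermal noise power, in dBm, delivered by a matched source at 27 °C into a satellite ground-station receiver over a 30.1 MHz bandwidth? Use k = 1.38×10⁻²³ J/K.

−99.0 dBm

T = 27 °C + 273.15 = 300.15 K
P_n = kTB = 1.38×10⁻²³ × 300.15 × 3.01×10⁷ = 1.25×10⁻¹³ W
In dBm: 10 log₁₀(1.25×10⁻¹³ / 10⁻³) = −99.0 dBm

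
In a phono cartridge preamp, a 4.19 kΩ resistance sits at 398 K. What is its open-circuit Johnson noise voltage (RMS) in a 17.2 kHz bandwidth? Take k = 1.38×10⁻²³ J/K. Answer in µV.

1.26 µV

V_n = √(4kTRB)
4kTRB = 4 × 1.38×10⁻²³ × 398 × 4.19×10³ × 1.72×10⁴ = 1.58×10⁻¹² V²
V_n = √(1.58×10⁻¹²) = 1.26×10⁻⁶ V = 1.26 µV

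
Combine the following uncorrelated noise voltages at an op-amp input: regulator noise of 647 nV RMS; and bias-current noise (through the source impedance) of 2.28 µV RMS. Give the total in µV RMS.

Uncorrelated sources add in power (mean-square): V_tot = √(ΣV_i²)
V_tot = √[(6.47×10⁻⁷)² + (2.28×10⁻⁶)²] = 2.37×10⁻⁶ V = 2.37 µV

2.37 µV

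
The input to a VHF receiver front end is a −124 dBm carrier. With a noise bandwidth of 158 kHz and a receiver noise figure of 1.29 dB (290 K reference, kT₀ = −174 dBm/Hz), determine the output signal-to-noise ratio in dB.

−3.3 dB

Noise floor: N = −174 + 10 log₁₀(B) + NF
10 log₁₀(1.58×10⁵) = 51.99 dB
N = −174 + 51.99 + 1.29 = −120.72 dBm
SNR = P_sig − N = −124 − (−120.72) = −3.28 dB → −3.3 dB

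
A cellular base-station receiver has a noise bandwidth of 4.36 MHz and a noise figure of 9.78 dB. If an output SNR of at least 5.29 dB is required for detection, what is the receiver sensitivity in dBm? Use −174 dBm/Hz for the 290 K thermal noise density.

Sensitivity = −174 + 10 log₁₀(B) + NF + SNR_min
= −174 + 66.39 + 9.78 + 5.29
= −92.54 dBm → −92.5 dBm

−92.5 dBm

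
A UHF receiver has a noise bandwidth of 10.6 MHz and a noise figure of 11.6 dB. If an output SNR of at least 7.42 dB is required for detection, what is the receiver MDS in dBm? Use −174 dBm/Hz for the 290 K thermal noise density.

Sensitivity = −174 + 10 log₁₀(B) + NF + SNR_min
= −174 + 70.25 + 11.6 + 7.42
= −84.73 dBm → −84.7 dBm

−84.7 dBm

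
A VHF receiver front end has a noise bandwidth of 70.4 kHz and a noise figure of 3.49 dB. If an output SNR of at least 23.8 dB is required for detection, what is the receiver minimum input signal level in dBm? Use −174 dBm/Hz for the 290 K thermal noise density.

−98.2 dBm

Sensitivity = −174 + 10 log₁₀(B) + NF + SNR_min
= −174 + 48.48 + 3.49 + 23.8
= −98.23 dBm → −98.2 dBm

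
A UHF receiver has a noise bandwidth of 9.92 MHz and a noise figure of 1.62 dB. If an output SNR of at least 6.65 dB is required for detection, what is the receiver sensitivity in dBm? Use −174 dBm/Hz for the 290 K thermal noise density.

−95.8 dBm

Sensitivity = −174 + 10 log₁₀(B) + NF + SNR_min
= −174 + 69.97 + 1.62 + 6.65
= −95.76 dBm → −95.8 dBm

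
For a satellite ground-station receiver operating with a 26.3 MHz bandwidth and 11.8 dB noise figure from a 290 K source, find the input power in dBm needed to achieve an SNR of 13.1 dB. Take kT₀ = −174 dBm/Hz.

Sensitivity = −174 + 10 log₁₀(B) + NF + SNR_min
= −174 + 74.2 + 11.8 + 13.1
= −74.9 dBm → −74.9 dBm

−74.9 dBm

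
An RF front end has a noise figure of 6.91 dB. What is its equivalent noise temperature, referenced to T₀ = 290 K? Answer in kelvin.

F = 10^(6.91/10) = 4.90908
T_e = (F − 1)·T₀ = (4.90908 − 1) × 290 = 1134 K

1134 K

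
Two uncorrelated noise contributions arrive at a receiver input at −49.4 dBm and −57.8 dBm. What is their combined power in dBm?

−48.8 dBm

Convert to linear, add, convert back:
P₁ = 1.15×10⁻⁸ W, P₂ = 1.66×10⁻⁹ W
P_tot = 1.31×10⁻⁸ W → 10 log₁₀(P_tot / 10⁻³) = −48.8 dBm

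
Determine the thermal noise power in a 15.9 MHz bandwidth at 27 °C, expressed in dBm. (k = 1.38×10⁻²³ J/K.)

T = 27 °C + 273.15 = 300.15 K
P_n = kTB = 1.38×10⁻²³ × 300.15 × 1.59×10⁷ = 6.59×10⁻¹⁴ W
In dBm: 10 log₁₀(6.59×10⁻¹⁴ / 10⁻³) = −101.8 dBm

−101.8 dBm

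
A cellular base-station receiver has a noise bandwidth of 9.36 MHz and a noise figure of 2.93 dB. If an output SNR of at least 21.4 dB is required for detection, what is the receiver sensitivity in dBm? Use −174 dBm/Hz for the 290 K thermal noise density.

Sensitivity = −174 + 10 log₁₀(B) + NF + SNR_min
= −174 + 69.71 + 2.93 + 21.4
= −79.96 dBm → −80.0 dBm

−80.0 dBm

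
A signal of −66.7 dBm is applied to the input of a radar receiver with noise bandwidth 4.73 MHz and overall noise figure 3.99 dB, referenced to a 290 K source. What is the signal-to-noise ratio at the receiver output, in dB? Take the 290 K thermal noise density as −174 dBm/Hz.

Noise floor: N = −174 + 10 log₁₀(B) + NF
10 log₁₀(4.73×10⁶) = 66.75 dB
N = −174 + 66.75 + 3.99 = −103.26 dBm
SNR = P_sig − N = −66.7 − (−103.26) = 36.56 dB → 36.6 dB

36.6 dB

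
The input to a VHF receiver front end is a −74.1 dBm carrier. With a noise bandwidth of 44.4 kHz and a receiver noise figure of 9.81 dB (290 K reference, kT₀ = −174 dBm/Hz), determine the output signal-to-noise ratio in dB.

43.6 dB

Noise floor: N = −174 + 10 log₁₀(B) + NF
10 log₁₀(4.44×10⁴) = 46.47 dB
N = −174 + 46.47 + 9.81 = −117.72 dBm
SNR = P_sig − N = −74.1 − (−117.72) = 43.62 dB → 43.6 dB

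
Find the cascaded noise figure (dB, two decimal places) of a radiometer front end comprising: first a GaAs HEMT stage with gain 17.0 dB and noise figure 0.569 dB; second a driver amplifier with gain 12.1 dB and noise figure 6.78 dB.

0.85 dB

Convert to linear (a loss of L dB is a gain of −L dB): F_i = 10^(NF_i/10), G_i = 10^(G_i,dB/10)
  Stage 1: F_1 = 10^(0.569/10) = 1.140, G_1 = 10^(17.0/10) = 50.12
  Stage 2: F_2 = 10^(6.78/10) = 4.764, G_2 = 10^(12.1/10) = 16.22
Friis cascade:
  F = 1.140 + (4.764 − 1)/50.12 = 1.215
NF = 10 log₁₀(1.215) = 0.85 dB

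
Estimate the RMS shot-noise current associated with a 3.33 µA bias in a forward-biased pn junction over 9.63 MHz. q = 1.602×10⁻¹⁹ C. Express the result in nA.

I_n = √(2qI·B)
2qI·B = 2 × 1.602×10⁻¹⁹ × 3.33×10⁻⁶ × 9.63×10⁶ = 1.03×10⁻¹⁷ A²
I_n = √(1.03×10⁻¹⁷) = 3.21×10⁻⁹ A = 3.21 nA

3.21 nA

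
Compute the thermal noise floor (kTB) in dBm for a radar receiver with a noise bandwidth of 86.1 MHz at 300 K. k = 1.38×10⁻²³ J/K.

P_n = kTB = 1.38×10⁻²³ × 300 × 8.61×10⁷ = 3.56×10⁻¹³ W
In dBm: 10 log₁₀(3.56×10⁻¹³ / 10⁻³) = −94.5 dBm

−94.5 dBm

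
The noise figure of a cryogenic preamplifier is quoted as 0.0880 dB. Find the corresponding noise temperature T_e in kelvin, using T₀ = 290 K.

F = 10^(0.0880/10) = 1.02047
T_e = (F − 1)·T₀ = (1.02047 − 1) × 290 = 5.94 K

5.94 K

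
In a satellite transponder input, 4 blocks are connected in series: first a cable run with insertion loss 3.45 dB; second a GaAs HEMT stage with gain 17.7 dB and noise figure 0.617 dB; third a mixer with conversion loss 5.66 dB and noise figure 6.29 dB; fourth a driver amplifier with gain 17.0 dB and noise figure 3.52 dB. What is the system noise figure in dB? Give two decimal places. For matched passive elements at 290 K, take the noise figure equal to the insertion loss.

Convert to linear (a loss of L dB is a gain of −L dB): F_i = 10^(NF_i/10), G_i = 10^(G_i,dB/10)
  Stage 1: F_1 = 10^(3.45/10) = 2.213, G_1 = 10^(−3.45/10) = 0.4519
  Stage 2: F_2 = 10^(0.617/10) = 1.153, G_2 = 10^(17.7/10) = 58.88
  Stage 3: F_3 = 10^(6.29/10) = 4.256, G_3 = 10^(−5.66/10) = 0.2716
  Stage 4: F_4 = 10^(3.52/10) = 2.249, G_4 = 10^(17.0/10) = 50.12
Friis cascade:
  F = 2.213 + (1.153 − 1)/0.4519 + (4.256 − 1)/26.61 + (2.249 − 1)/7.228 = 2.846
NF = 10 log₁₀(2.846) = 4.54 dB

4.54 dB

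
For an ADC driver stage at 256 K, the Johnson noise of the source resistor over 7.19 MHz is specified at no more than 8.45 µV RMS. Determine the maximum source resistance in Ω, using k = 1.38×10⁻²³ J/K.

703 Ω

Johnson–Nyquist: V_n = √(4kTRB) ⇒ R = V_n² / (4kTB)
4kTB = 4 × 1.38×10⁻²³ × 256 × 7.19×10⁶ = 1.02×10⁻¹³
R = (8.45×10⁻⁶)² / 1.02×10⁻¹³ = 7.03×10² Ω = 703 Ω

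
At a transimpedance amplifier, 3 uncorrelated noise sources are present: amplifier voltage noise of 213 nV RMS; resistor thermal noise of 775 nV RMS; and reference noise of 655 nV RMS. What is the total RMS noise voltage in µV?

1.04 µV

Uncorrelated sources add in power (mean-square): V_tot = √(ΣV_i²)
V_tot = √[(2.13×10⁻⁷)² + (7.75×10⁻⁷)² + (6.55×10⁻⁷)²] = 1.04×10⁻⁶ V = 1.04 µV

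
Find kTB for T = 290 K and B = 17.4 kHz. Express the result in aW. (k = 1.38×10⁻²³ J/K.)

P_n = kTB = 1.38×10⁻²³ × 290 × 1.74×10⁴ = 6.96×10⁻¹⁷ W = 69.6 aW

69.6 aW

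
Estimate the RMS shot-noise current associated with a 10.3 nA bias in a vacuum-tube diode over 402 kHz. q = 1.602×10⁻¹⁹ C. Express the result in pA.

I_n = √(2qI·B)
2qI·B = 2 × 1.602×10⁻¹⁹ × 1.03×10⁻⁸ × 4.02×10⁵ = 1.33×10⁻²¹ A²
I_n = √(1.33×10⁻²¹) = 3.64×10⁻¹¹ A = 36.4 pA

36.4 pA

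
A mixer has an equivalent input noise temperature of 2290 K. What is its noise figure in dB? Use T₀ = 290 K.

F = 1 + T_e/T₀ = 1 + 2290/290 = 8.89655
NF = 10 log₁₀(8.89655) = 9.49 dB

9.49 dB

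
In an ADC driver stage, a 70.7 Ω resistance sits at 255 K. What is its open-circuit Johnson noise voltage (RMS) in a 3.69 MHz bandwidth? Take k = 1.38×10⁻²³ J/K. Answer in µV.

1.92 µV

V_n = √(4kTRB)
4kTRB = 4 × 1.38×10⁻²³ × 255 × 7.07×10¹ × 3.69×10⁶ = 3.67×10⁻¹² V²
V_n = √(3.67×10⁻¹²) = 1.92×10⁻⁶ V = 1.92 µV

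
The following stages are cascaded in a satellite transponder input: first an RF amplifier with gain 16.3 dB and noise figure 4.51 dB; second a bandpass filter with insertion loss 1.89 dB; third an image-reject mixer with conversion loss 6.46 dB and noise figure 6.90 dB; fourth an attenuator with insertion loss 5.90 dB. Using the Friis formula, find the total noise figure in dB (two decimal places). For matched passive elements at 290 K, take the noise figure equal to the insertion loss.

Convert to linear (a loss of L dB is a gain of −L dB): F_i = 10^(NF_i/10), G_i = 10^(G_i,dB/10)
  Stage 1: F_1 = 10^(4.51/10) = 2.825, G_1 = 10^(16.3/10) = 42.66
  Stage 2: F_2 = 10^(1.89/10) = 1.545, G_2 = 10^(−1.89/10) = 0.6471
  Stage 3: F_3 = 10^(6.90/10) = 4.898, G_3 = 10^(−6.46/10) = 0.2259
  Stage 4: F_4 = 10^(5.90/10) = 3.890, G_4 = 10^(−5.90/10) = 0.2570
Friis cascade:
  F = 2.825 + (1.545 − 1)/42.66 + (4.898 − 1)/27.61 + (3.890 − 1)/6.237 = 3.442
NF = 10 log₁₀(3.442) = 5.37 dB

5.37 dB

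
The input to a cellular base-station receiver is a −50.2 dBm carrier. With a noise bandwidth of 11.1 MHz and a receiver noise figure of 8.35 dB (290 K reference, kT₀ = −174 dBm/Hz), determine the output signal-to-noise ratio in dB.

45.0 dB

Noise floor: N = −174 + 10 log₁₀(B) + NF
10 log₁₀(1.11×10⁷) = 70.45 dB
N = −174 + 70.45 + 8.35 = −95.20 dBm
SNR = P_sig − N = −50.2 − (−95.20) = 45.00 dB → 45.0 dB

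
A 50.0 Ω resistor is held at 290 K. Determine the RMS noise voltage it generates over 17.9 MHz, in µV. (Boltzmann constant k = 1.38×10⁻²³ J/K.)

3.79 µV

V_n = √(4kTRB)
4kTRB = 4 × 1.38×10⁻²³ × 290 × 5.00×10¹ × 1.79×10⁷ = 1.43×10⁻¹¹ V²
V_n = √(1.43×10⁻¹¹) = 3.79×10⁻⁶ V = 3.79 µV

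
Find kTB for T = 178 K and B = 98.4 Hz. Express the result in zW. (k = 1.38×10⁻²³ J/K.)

242 zW

P_n = kTB = 1.38×10⁻²³ × 178 × 9.84×10¹ = 2.42×10⁻¹⁹ W = 242 zW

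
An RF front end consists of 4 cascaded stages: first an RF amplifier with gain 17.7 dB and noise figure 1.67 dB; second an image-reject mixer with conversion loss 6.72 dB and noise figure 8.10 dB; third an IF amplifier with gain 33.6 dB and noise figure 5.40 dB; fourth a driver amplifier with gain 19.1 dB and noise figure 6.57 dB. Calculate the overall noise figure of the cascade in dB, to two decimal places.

Convert to linear (a loss of L dB is a gain of −L dB): F_i = 10^(NF_i/10), G_i = 10^(G_i,dB/10)
  Stage 1: F_1 = 10^(1.67/10) = 1.469, G_1 = 10^(17.7/10) = 58.88
  Stage 2: F_2 = 10^(8.10/10) = 6.457, G_2 = 10^(−6.72/10) = 0.2128
  Stage 3: F_3 = 10^(5.40/10) = 3.467, G_3 = 10^(33.6/10) = 2291
  Stage 4: F_4 = 10^(6.57/10) = 4.539, G_4 = 10^(19.1/10) = 81.28
Friis cascade:
  F = 1.469 + (6.457 − 1)/58.88 + (3.467 − 1)/12.53 + (4.539 − 1)/2.871×10⁴ = 1.759
NF = 10 log₁₀(1.759) = 2.45 dB

2.45 dB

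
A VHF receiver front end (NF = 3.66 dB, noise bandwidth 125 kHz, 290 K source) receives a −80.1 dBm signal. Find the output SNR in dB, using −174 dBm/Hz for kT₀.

39.3 dB

Noise floor: N = −174 + 10 log₁₀(B) + NF
10 log₁₀(1.25×10⁵) = 50.97 dB
N = −174 + 50.97 + 3.66 = −119.37 dBm
SNR = P_sig − N = −80.1 − (−119.37) = 39.27 dB → 39.3 dB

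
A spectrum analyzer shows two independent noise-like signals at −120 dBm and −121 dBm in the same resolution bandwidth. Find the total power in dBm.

−117.5 dBm

Convert to linear, add, convert back:
P₁ = 1.00×10⁻¹⁵ W, P₂ = 7.94×10⁻¹⁶ W
P_tot = 1.79×10⁻¹⁵ W → 10 log₁₀(P_tot / 10⁻³) = −117.5 dBm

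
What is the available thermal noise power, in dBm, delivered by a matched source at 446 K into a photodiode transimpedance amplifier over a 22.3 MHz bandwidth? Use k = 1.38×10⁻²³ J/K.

−98.6 dBm

P_n = kTB = 1.38×10⁻²³ × 446 × 2.23×10⁷ = 1.37×10⁻¹³ W
In dBm: 10 log₁₀(1.37×10⁻¹³ / 10⁻³) = −98.6 dBm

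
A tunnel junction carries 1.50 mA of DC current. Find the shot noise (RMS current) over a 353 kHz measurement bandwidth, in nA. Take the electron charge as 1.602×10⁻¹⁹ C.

13.0 nA

I_n = √(2qI·B)
2qI·B = 2 × 1.602×10⁻¹⁹ × 1.50×10⁻³ × 3.53×10⁵ = 1.70×10⁻¹⁶ A²
I_n = √(1.70×10⁻¹⁶) = 1.30×10⁻⁸ A = 13.0 nA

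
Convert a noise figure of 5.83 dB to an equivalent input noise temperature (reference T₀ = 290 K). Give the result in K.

820 K

F = 10^(5.83/10) = 3.82825
T_e = (F − 1)·T₀ = (3.82825 − 1) × 290 = 820 K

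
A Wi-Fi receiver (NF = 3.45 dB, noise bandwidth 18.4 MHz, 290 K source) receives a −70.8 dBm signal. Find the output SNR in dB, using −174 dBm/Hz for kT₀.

27.1 dB

Noise floor: N = −174 + 10 log₁₀(B) + NF
10 log₁₀(1.84×10⁷) = 72.65 dB
N = −174 + 72.65 + 3.45 = −97.90 dBm
SNR = P_sig − N = −70.8 − (−97.90) = 27.10 dB → 27.1 dB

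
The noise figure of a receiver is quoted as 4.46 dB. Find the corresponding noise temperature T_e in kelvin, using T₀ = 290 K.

520 K

F = 10^(4.46/10) = 2.79254
T_e = (F − 1)·T₀ = (2.79254 − 1) × 290 = 520 K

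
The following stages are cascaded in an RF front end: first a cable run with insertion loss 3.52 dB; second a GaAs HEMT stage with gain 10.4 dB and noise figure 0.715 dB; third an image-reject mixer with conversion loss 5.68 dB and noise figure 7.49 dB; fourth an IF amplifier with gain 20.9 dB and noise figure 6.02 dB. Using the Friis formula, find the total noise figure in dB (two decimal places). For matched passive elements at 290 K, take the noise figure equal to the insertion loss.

Convert to linear (a loss of L dB is a gain of −L dB): F_i = 10^(NF_i/10), G_i = 10^(G_i,dB/10)
  Stage 1: F_1 = 10^(3.52/10) = 2.249, G_1 = 10^(−3.52/10) = 0.4446
  Stage 2: F_2 = 10^(0.715/10) = 1.179, G_2 = 10^(10.4/10) = 10.96
  Stage 3: F_3 = 10^(7.49/10) = 5.610, G_3 = 10^(−5.68/10) = 0.2704
  Stage 4: F_4 = 10^(6.02/10) = 3.999, G_4 = 10^(20.9/10) = 123.0
Friis cascade:
  F = 2.249 + (1.179 − 1)/0.4446 + (5.610 − 1)/4.875 + (3.999 − 1)/1.318 = 5.873
NF = 10 log₁₀(5.873) = 7.69 dB

7.69 dB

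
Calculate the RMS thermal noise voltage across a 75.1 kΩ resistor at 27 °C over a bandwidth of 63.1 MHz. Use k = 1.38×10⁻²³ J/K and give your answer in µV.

280 µV

T = 27 °C + 273.15 = 300.15 K
V_n = √(4kTRB)
4kTRB = 4 × 1.38×10⁻²³ × 300.15 × 7.51×10⁴ × 6.31×10⁷ = 7.85×10⁻⁸ V²
V_n = √(7.85×10⁻⁸) = 2.80×10⁻⁴ V = 280 µV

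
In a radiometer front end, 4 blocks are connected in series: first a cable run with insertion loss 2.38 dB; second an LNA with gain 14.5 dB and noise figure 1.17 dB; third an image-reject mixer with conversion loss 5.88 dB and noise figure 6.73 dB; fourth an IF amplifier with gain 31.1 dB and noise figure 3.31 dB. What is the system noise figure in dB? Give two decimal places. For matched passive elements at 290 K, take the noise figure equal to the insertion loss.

Convert to linear (a loss of L dB is a gain of −L dB): F_i = 10^(NF_i/10), G_i = 10^(G_i,dB/10)
  Stage 1: F_1 = 10^(2.38/10) = 1.730, G_1 = 10^(−2.38/10) = 0.5781
  Stage 2: F_2 = 10^(1.17/10) = 1.309, G_2 = 10^(14.5/10) = 28.18
  Stage 3: F_3 = 10^(6.73/10) = 4.710, G_3 = 10^(−5.88/10) = 0.2582
  Stage 4: F_4 = 10^(3.31/10) = 2.143, G_4 = 10^(31.1/10) = 1288
Friis cascade:
  F = 1.730 + (1.309 − 1)/0.5781 + (4.710 − 1)/16.29 + (2.143 − 1)/4.207 = 2.764
NF = 10 log₁₀(2.764) = 4.42 dB

4.42 dB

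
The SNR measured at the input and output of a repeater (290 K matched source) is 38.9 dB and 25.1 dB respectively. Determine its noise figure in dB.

NF (dB) = SNR_in(dB) − SNR_out(dB) when the source is at T₀
NF = 38.9 − 25.1 = 13.8 dB

13.8 dB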